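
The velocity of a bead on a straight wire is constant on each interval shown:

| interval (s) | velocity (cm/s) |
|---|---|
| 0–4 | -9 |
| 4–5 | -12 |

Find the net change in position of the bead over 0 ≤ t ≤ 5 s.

-48 cm

Displacement is the signed area under the v-t curve.
0–4 s: -9 × 4 = -36 cm
4–5 s: -12 × 1 = -12 cm
Net displacement = -48 cm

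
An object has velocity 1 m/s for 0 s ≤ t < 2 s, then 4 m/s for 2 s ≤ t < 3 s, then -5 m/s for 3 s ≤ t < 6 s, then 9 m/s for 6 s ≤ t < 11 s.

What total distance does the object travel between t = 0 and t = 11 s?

Distance (not displacement) is the total path length: add the absolute areas under v-t.
0–2 s: |1| × 2 = 2 m
2–3 s: |4| × 1 = 4 m
3–6 s: |-5| × 3 = 15 m
6–11 s: |9| × 5 = 45 m
Total distance = 66 m

66 m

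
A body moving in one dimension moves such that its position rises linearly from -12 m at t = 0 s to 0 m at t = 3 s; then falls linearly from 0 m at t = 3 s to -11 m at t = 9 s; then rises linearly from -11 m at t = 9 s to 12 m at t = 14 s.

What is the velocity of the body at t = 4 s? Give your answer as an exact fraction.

-11/6 m/s

Velocity is the slope of the x-t graph on 3–9 s: (-11 − 0)/(9 − 3) = -11/6 m/s.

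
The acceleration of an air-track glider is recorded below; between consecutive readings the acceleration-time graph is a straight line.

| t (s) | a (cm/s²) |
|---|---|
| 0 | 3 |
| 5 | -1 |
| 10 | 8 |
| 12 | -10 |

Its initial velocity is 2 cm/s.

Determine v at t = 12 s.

22.5 cm/s

Δv equals the area under the a-t graph; then v = v₀ + Δv.
0–5 s: ½(3 + -1)(5) = 5 cm/s
5–10 s: ½(-1 + 8)(5) = 17.5 cm/s
10–12 s: ½(8 + -10)(2) = -2 cm/s
Δv = 20.5 cm/s, so v(12) = 2 + (20.5) = 22.5 cm/s.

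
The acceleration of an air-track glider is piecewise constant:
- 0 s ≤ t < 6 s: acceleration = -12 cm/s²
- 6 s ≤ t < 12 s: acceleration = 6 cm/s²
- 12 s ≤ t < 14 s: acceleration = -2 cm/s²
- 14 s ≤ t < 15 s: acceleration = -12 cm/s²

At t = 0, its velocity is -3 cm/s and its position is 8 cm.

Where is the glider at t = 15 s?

On each constant-a segment, Δv = aΔt and Δx = v₀Δt + ½aΔt²; chain segment to segment.
0–6 s: v starts -3 cm/s; Δx = -3·6 + ½·-12·6² = -234 cm; v ends -75 cm/s.
6–12 s: v starts -75 cm/s; Δx = -75·6 + ½·6·6² = -342 cm; v ends -39 cm/s.
12–14 s: v starts -39 cm/s; Δx = -39·2 + ½·-2·2² = -82 cm; v ends -43 cm/s.
14–15 s: v starts -43 cm/s; Δx = -43·1 + ½·-12·1² = -49 cm; v ends -55 cm/s.
x(15) = 8 + Σ Δx = -699 cm.

-699 cm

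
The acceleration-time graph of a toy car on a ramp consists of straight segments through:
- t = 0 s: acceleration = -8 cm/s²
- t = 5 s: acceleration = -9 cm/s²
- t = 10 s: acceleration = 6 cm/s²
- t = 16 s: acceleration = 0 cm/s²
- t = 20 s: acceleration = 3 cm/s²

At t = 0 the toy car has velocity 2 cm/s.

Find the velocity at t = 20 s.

-24 cm/s

Δv equals the area under the a-t graph; then v = v₀ + Δv.
0–5 s: ½(-8 + -9)(5) = -42.5 cm/s
5–10 s: ½(-9 + 6)(5) = -7.5 cm/s
10–16 s: ½(6 + 0)(6) = 18 cm/s
16–20 s: ½(0 + 3)(4) = 6 cm/s
Δv = -26 cm/s, so v(20) = 2 + (-26) = -24 cm/s.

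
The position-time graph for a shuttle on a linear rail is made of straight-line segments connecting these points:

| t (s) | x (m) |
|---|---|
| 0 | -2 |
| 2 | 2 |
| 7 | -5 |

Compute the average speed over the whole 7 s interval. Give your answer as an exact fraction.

11/7 m/s

Average speed = (total path length)/(elapsed time); on a piecewise-linear x-t graph the path length is Σ|Δx|.
0–2 s: |Δx| = |2 − -2| = 4 m
2–7 s: |Δx| = |-5 − 2| = 7 m
Total path = 11 m; average speed = 11/7 = 11/7 m/s.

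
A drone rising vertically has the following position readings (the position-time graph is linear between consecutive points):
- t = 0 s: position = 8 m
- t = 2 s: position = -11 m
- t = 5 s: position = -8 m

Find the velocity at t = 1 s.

Velocity is the slope of the x-t graph on 0–2 s: (-11 − 8)/(2 − 0) = -9.5 m/s.

-9.5 m/s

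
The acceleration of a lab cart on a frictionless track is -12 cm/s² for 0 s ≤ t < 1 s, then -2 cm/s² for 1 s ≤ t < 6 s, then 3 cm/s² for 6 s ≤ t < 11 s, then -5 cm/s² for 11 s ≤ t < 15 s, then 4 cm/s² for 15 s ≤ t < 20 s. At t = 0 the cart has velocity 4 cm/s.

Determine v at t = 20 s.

-3 cm/s

Δv equals the area under the a-t graph; then v = v₀ + Δv.
0–1 s: -12 × 1 = -12 cm/s
1–6 s: -2 × 5 = -10 cm/s
6–11 s: 3 × 5 = 15 cm/s
11–15 s: -5 × 4 = -20 cm/s
15–20 s: 4 × 5 = 20 cm/s
Δv = -7 cm/s, so v(20) = 4 + (-7) = -3 cm/s.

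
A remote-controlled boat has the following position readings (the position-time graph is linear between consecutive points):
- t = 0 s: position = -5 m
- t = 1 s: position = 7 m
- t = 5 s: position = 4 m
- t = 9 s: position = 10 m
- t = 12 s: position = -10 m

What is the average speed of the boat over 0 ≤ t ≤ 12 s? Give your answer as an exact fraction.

Average speed = (total path length)/(elapsed time); on a piecewise-linear x-t graph the path length is Σ|Δx|.
0–1 s: |Δx| = |7 − -5| = 12 m
1–5 s: |Δx| = |4 − 7| = 3 m
5–9 s: |Δx| = |10 − 4| = 6 m
9–12 s: |Δx| = |-10 − 10| = 20 m
Total path = 41 m; average speed = 41/12 = 41/12 m/s.

41/12 m/s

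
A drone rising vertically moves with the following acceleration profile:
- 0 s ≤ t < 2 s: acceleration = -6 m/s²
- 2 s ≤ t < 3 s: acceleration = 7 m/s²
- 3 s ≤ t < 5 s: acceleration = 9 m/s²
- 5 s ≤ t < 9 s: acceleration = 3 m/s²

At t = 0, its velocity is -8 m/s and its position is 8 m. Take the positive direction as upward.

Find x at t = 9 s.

On each constant-a segment, Δv = aΔt and Δx = v₀Δt + ½aΔt²; chain segment to segment.
0–2 s: v starts -8 m/s; Δx = -8·2 + ½·-6·2² = -28 m; v ends -20 m/s.
2–3 s: v starts -20 m/s; Δx = -20·1 + ½·7·1² = -16.5 m; v ends -13 m/s.
3–5 s: v starts -13 m/s; Δx = -13·2 + ½·9·2² = -8 m; v ends 5 m/s.
5–9 s: v starts 5 m/s; Δx = 5·4 + ½·3·4² = 44 m; v ends 17 m/s.
x(9) = 8 + Σ Δx = -0.5 m.

-0.5 m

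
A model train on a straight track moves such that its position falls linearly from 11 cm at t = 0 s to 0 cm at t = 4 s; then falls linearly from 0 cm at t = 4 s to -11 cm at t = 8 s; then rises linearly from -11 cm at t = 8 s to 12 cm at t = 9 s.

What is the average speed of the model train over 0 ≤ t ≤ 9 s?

Average speed = (total path length)/(elapsed time); on a piecewise-linear x-t graph the path length is Σ|Δx|.
0–4 s: |Δx| = |0 − 11| = 11 cm
4–8 s: |Δx| = |-11 − 0| = 11 cm
8–9 s: |Δx| = |12 − -11| = 23 cm
Total path = 45 cm; average speed = 45/9 = 5 cm/s.

5 cm/s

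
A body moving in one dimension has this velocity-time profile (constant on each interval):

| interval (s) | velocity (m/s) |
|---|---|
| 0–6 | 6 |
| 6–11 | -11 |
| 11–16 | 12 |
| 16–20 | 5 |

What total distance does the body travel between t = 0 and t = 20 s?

171 m

Total distance travelled is ∫|v| dt — sum the magnitudes of each area piece.
0–6 s: |6| × 6 = 36 m
6–11 s: |-11| × 5 = 55 m
11–16 s: |12| × 5 = 60 m
16–20 s: |5| × 4 = 20 m
Total distance = 171 m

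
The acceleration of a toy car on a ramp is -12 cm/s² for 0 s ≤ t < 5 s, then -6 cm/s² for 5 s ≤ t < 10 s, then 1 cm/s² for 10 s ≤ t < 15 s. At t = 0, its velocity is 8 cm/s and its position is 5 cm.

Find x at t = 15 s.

On each constant-a segment, Δv = aΔt and Δx = v₀Δt + ½aΔt²; chain segment to segment.
0–5 s: v starts 8 cm/s; Δx = 8·5 + ½·-12·5² = -110 cm; v ends -52 cm/s.
5–10 s: v starts -52 cm/s; Δx = -52·5 + ½·-6·5² = -335 cm; v ends -82 cm/s.
10–15 s: v starts -82 cm/s; Δx = -82·5 + ½·1·5² = -397.5 cm; v ends -77 cm/s.
x(15) = 5 + Σ Δx = -837.5 cm.

-837.5 cm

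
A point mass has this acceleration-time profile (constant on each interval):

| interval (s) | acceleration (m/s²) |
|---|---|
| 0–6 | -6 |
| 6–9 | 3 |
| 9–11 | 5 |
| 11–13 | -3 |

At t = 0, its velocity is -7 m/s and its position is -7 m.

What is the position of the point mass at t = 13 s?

On each constant-a segment, Δv = aΔt and Δx = v₀Δt + ½aΔt²; chain segment to segment.
0–6 s: v starts -7 m/s; Δx = -7·6 + ½·-6·6² = -150 m; v ends -43 m/s.
6–9 s: v starts -43 m/s; Δx = -43·3 + ½·3·3² = -115.5 m; v ends -34 m/s.
9–11 s: v starts -34 m/s; Δx = -34·2 + ½·5·2² = -58 m; v ends -24 m/s.
11–13 s: v starts -24 m/s; Δx = -24·2 + ½·-3·2² = -54 m; v ends -30 m/s.
x(13) = -7 + Σ Δx = -384.5 m.

-384.5 m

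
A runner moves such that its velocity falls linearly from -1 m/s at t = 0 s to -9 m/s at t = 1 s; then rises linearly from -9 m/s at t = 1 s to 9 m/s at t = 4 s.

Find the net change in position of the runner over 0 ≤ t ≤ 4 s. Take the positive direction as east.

Net displacement equals the area under the velocity-time graph (areas below the axis count negative).
0–1 s: ½(-1 + -9)(1) = -5 m
1–4 s: ½(-9 + 9)(3) = 0 m
Net displacement = -5 m

-5 m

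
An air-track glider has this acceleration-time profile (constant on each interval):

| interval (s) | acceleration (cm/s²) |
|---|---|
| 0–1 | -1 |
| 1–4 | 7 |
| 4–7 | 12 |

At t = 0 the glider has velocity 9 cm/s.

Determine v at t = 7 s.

65 cm/s

Δv equals the area under the a-t graph; then v = v₀ + Δv.
0–1 s: -1 × 1 = -1 cm/s
1–4 s: 7 × 3 = 21 cm/s
4–7 s: 12 × 3 = 36 cm/s
Δv = 56 cm/s, so v(7) = 9 + (56) = 65 cm/s.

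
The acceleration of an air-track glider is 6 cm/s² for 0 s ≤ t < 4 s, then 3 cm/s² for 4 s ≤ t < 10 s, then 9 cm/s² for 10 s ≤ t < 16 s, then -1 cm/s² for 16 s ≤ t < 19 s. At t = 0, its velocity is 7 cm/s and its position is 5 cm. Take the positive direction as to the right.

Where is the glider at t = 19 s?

1081.5 cm

On each constant-a segment, Δv = aΔt and Δx = v₀Δt + ½aΔt²; chain segment to segment.
0–4 s: v starts 7 cm/s; Δx = 7·4 + ½·6·4² = 76 cm; v ends 31 cm/s.
4–10 s: v starts 31 cm/s; Δx = 31·6 + ½·3·6² = 240 cm; v ends 49 cm/s.
10–16 s: v starts 49 cm/s; Δx = 49·6 + ½·9·6² = 456 cm; v ends 103 cm/s.
16–19 s: v starts 103 cm/s; Δx = 103·3 + ½·-1·3² = 304.5 cm; v ends 100 cm/s.
x(19) = 5 + Σ Δx = 1081.5 cm.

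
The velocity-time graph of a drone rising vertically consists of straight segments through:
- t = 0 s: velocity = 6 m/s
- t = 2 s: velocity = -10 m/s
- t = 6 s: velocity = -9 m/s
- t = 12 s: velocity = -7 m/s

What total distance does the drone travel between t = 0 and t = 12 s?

94.5 m

Distance (not displacement) is the total path length: add the absolute areas under v-t.
0–2 s: v = 0 at t = 0.75 s; triangle areas 2.25 + 6.25 = 8.5 m
2–6 s: |½(-10 + -9)(4)| = 38 m
6–12 s: |½(-9 + -7)(6)| = 48 m
Total distance = 94.5 m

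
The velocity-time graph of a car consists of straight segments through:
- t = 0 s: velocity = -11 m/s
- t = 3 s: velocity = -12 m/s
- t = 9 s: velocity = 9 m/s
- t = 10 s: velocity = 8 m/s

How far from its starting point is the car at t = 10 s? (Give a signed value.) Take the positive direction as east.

Displacement is the signed area under the v-t curve.
0–3 s: ½(-11 + -12)(3) = -34.5 m
3–9 s: ½(-12 + 9)(6) = -9 m
9–10 s: ½(9 + 8)(1) = 8.5 m
Net displacement = -35 m

-35 m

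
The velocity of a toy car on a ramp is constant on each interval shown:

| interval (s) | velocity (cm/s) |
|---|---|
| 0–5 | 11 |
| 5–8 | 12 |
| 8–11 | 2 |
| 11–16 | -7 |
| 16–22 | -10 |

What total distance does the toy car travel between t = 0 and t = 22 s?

Distance (not displacement) is the total path length: add the absolute areas under v-t.
0–5 s: |11| × 5 = 55 cm
5–8 s: |12| × 3 = 36 cm
8–11 s: |2| × 3 = 6 cm
11–16 s: |-7| × 5 = 35 cm
16–22 s: |-10| × 6 = 60 cm
Total distance = 192 cm

192 cm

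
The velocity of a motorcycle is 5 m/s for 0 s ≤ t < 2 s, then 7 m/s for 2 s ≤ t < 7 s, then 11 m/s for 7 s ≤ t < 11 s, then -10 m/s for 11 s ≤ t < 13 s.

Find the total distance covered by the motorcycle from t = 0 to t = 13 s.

Total distance travelled is ∫|v| dt — sum the magnitudes of each area piece.
0–2 s: |5| × 2 = 10 m
2–7 s: |7| × 5 = 35 m
7–11 s: |11| × 4 = 44 m
11–13 s: |-10| × 2 = 20 m
Total distance = 109 m

109 m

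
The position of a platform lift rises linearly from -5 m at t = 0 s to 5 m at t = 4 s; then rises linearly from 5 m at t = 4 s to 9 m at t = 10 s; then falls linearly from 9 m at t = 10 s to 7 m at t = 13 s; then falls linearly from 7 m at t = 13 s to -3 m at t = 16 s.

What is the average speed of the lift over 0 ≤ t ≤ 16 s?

1.625 m/s

Average speed = (total path length)/(elapsed time); on a piecewise-linear x-t graph the path length is Σ|Δx|.
0–4 s: |Δx| = |5 − -5| = 10 m
4–10 s: |Δx| = |9 − 5| = 4 m
10–13 s: |Δx| = |7 − 9| = 2 m
13–16 s: |Δx| = |-3 − 7| = 10 m
Total path = 26 m; average speed = 26/16 = 1.625 m/s.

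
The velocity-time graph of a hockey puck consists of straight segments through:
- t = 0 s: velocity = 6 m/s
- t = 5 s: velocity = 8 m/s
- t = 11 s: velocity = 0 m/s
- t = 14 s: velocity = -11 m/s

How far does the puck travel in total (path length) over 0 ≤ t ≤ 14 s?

75.5 m

Total distance travelled is ∫|v| dt — sum the magnitudes of each area piece.
0–5 s: |½(6 + 8)(5)| = 35 m
5–11 s: |½(8 + 0)(6)| = 24 m
11–14 s: |½(0 + -11)(3)| = 16.5 m
Total distance = 75.5 m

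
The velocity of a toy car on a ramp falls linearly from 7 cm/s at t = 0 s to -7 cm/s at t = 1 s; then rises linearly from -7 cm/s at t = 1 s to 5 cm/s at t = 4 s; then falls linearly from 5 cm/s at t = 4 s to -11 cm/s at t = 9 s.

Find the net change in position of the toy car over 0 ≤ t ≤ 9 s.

Displacement is the signed area under the v-t curve.
0–1 s: ½(7 + -7)(1) = 0 cm
1–4 s: ½(-7 + 5)(3) = -3 cm
4–9 s: ½(5 + -11)(5) = -15 cm
Net displacement = -18 cm

-18 cm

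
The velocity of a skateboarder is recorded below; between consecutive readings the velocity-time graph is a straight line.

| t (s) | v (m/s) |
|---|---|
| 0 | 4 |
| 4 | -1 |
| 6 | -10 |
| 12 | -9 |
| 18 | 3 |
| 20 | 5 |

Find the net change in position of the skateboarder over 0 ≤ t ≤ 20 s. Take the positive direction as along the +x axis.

-72 m

Displacement is the signed area under the v-t curve.
0–4 s: ½(4 + -1)(4) = 6 m
4–6 s: ½(-1 + -10)(2) = -11 m
6–12 s: ½(-10 + -9)(6) = -57 m
12–18 s: ½(-9 + 3)(6) = -18 m
18–20 s: ½(3 + 5)(2) = 8 m
Net displacement = -72 m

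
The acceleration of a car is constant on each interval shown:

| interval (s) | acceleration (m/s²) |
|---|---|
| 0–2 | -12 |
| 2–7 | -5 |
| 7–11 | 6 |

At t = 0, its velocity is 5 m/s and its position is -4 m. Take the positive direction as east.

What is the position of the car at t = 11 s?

-303.5 m

On each constant-a segment, Δv = aΔt and Δx = v₀Δt + ½aΔt²; chain segment to segment.
0–2 s: v starts 5 m/s; Δx = 5·2 + ½·-12·2² = -14 m; v ends -19 m/s.
2–7 s: v starts -19 m/s; Δx = -19·5 + ½·-5·5² = -157.5 m; v ends -44 m/s.
7–11 s: v starts -44 m/s; Δx = -44·4 + ½·6·4² = -128 m; v ends -20 m/s.
x(11) = -4 + Σ Δx = -303.5 m.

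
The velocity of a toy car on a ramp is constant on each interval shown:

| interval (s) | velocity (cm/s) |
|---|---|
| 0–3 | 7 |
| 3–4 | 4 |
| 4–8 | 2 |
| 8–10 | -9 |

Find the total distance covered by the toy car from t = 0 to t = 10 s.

Distance (not displacement) is the total path length: add the absolute areas under v-t.
0–3 s: |7| × 3 = 21 cm
3–4 s: |4| × 1 = 4 cm
4–8 s: |2| × 4 = 8 cm
8–10 s: |-9| × 2 = 18 cm
Total distance = 51 cm

51 cm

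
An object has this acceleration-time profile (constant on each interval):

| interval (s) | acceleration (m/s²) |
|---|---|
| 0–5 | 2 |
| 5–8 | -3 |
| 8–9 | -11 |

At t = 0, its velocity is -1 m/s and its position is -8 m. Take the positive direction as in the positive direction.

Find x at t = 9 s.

20 m

On each constant-a segment, Δv = aΔt and Δx = v₀Δt + ½aΔt²; chain segment to segment.
0–5 s: v starts -1 m/s; Δx = -1·5 + ½·2·5² = 20 m; v ends 9 m/s.
5–8 s: v starts 9 m/s; Δx = 9·3 + ½·-3·3² = 13.5 m; v ends 0 m/s.
8–9 s: v starts 0 m/s; Δx = 0·1 + ½·-11·1² = -5.5 m; v ends -11 m/s.
x(9) = -8 + Σ Δx = 20 m.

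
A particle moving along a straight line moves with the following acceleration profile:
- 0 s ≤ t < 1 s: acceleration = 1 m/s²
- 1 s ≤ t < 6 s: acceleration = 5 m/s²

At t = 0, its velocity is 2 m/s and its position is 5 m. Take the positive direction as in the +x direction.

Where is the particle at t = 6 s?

85 m

On each constant-a segment, Δv = aΔt and Δx = v₀Δt + ½aΔt²; chain segment to segment.
0–1 s: v starts 2 m/s; Δx = 2·1 + ½·1·1² = 2.5 m; v ends 3 m/s.
1–6 s: v starts 3 m/s; Δx = 3·5 + ½·5·5² = 77.5 m; v ends 28 m/s.
x(6) = 5 + Σ Δx = 85 m.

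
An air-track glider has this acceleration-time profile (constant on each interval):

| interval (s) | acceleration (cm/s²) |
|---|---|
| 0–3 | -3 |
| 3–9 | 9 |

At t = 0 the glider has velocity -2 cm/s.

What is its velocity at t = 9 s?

43 cm/s

Δv equals the area under the a-t graph; then v = v₀ + Δv.
0–3 s: -3 × 3 = -9 cm/s
3–9 s: 9 × 6 = 54 cm/s
Δv = 45 cm/s, so v(9) = -2 + (45) = 43 cm/s.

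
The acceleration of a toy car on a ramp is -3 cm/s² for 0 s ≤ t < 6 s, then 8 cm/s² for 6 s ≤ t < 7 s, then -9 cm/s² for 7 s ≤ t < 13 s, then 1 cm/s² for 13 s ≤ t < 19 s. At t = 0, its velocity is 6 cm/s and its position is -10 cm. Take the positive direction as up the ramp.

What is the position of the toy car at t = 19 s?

On each constant-a segment, Δv = aΔt and Δx = v₀Δt + ½aΔt²; chain segment to segment.
0–6 s: v starts 6 cm/s; Δx = 6·6 + ½·-3·6² = -18 cm; v ends -12 cm/s.
6–7 s: v starts -12 cm/s; Δx = -12·1 + ½·8·1² = -8 cm; v ends -4 cm/s.
7–13 s: v starts -4 cm/s; Δx = -4·6 + ½·-9·6² = -186 cm; v ends -58 cm/s.
13–19 s: v starts -58 cm/s; Δx = -58·6 + ½·1·6² = -330 cm; v ends -52 cm/s.
x(19) = -10 + Σ Δx = -552 cm.

-552 cm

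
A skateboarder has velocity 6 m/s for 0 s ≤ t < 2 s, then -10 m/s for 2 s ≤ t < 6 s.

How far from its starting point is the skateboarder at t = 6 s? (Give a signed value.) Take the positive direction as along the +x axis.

-28 m

Net displacement equals the area under the velocity-time graph (areas below the axis count negative).
0–2 s: 6 × 2 = 12 m
2–6 s: -10 × 4 = -40 m
Net displacement = -28 m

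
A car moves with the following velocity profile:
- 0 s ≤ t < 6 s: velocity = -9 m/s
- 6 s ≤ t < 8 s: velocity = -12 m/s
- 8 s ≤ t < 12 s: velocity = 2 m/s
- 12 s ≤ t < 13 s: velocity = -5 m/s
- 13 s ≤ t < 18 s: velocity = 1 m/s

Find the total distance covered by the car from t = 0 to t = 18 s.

96 m

Total distance travelled is ∫|v| dt — sum the magnitudes of each area piece.
0–6 s: |-9| × 6 = 54 m
6–8 s: |-12| × 2 = 24 m
8–12 s: |2| × 4 = 8 m
12–13 s: |-5| × 1 = 5 m
13–18 s: |1| × 5 = 5 m
Total distance = 96 m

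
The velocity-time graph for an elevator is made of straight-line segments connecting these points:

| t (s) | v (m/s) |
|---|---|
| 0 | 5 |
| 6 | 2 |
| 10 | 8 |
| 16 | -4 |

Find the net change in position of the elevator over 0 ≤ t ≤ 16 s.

Displacement is the signed area under the v-t curve.
0–6 s: ½(5 + 2)(6) = 21 m
6–10 s: ½(2 + 8)(4) = 20 m
10–16 s: ½(8 + -4)(6) = 12 m
Net displacement = 53 m

53 m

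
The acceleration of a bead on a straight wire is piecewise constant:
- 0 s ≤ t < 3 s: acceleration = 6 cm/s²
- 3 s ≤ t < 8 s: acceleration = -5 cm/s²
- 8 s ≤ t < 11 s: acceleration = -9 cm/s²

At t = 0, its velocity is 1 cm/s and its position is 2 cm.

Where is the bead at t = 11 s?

On each constant-a segment, Δv = aΔt and Δx = v₀Δt + ½aΔt²; chain segment to segment.
0–3 s: v starts 1 cm/s; Δx = 1·3 + ½·6·3² = 30 cm; v ends 19 cm/s.
3–8 s: v starts 19 cm/s; Δx = 19·5 + ½·-5·5² = 32.5 cm; v ends -6 cm/s.
8–11 s: v starts -6 cm/s; Δx = -6·3 + ½·-9·3² = -58.5 cm; v ends -33 cm/s.
x(11) = 2 + Σ Δx = 6 cm.

6 cm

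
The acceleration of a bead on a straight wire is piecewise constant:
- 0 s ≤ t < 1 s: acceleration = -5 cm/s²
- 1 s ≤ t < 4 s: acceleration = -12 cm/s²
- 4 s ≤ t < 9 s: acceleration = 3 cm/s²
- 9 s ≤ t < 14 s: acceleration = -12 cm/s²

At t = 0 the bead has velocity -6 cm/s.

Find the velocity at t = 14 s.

Δv equals the area under the a-t graph; then v = v₀ + Δv.
0–1 s: -5 × 1 = -5 cm/s
1–4 s: -12 × 3 = -36 cm/s
4–9 s: 3 × 5 = 15 cm/s
9–14 s: -12 × 5 = -60 cm/s
Δv = -86 cm/s, so v(14) = -6 + (-86) = -92 cm/s.

-92 cm/s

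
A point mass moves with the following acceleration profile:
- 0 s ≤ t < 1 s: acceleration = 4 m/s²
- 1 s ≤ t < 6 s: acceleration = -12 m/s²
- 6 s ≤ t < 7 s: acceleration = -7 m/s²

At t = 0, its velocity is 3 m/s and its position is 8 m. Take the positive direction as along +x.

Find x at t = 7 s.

-158.5 m

On each constant-a segment, Δv = aΔt and Δx = v₀Δt + ½aΔt²; chain segment to segment.
0–1 s: v starts 3 m/s; Δx = 3·1 + ½·4·1² = 5 m; v ends 7 m/s.
1–6 s: v starts 7 m/s; Δx = 7·5 + ½·-12·5² = -115 m; v ends -53 m/s.
6–7 s: v starts -53 m/s; Δx = -53·1 + ½·-7·1² = -56.5 m; v ends -60 m/s.
x(7) = 8 + Σ Δx = -158.5 m.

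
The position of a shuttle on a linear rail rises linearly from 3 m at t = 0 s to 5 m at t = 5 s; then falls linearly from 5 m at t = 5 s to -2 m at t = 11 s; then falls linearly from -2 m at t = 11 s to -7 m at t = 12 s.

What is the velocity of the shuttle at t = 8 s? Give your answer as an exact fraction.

Velocity is the slope of the x-t graph on 5–11 s: (-2 − 5)/(11 − 5) = -7/6 m/s.

-7/6 m/s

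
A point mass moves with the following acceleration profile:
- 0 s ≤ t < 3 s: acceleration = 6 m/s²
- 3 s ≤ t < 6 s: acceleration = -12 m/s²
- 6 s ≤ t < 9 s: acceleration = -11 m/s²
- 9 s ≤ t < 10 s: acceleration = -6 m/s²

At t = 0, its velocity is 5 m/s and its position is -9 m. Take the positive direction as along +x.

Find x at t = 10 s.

-89.5 m

On each constant-a segment, Δv = aΔt and Δx = v₀Δt + ½aΔt²; chain segment to segment.
0–3 s: v starts 5 m/s; Δx = 5·3 + ½·6·3² = 42 m; v ends 23 m/s.
3–6 s: v starts 23 m/s; Δx = 23·3 + ½·-12·3² = 15 m; v ends -13 m/s.
6–9 s: v starts -13 m/s; Δx = -13·3 + ½·-11·3² = -88.5 m; v ends -46 m/s.
9–10 s: v starts -46 m/s; Δx = -46·1 + ½·-6·1² = -49 m; v ends -52 m/s.
x(10) = -9 + Σ Δx = -89.5 m.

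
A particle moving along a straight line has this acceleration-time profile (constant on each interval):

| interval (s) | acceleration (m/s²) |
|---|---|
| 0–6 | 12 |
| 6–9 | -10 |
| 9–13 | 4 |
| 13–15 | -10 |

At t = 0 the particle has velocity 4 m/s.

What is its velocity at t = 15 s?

Δv equals the area under the a-t graph; then v = v₀ + Δv.
0–6 s: 12 × 6 = 72 m/s
6–9 s: -10 × 3 = -30 m/s
9–13 s: 4 × 4 = 16 m/s
13–15 s: -10 × 2 = -20 m/s
Δv = 38 m/s, so v(15) = 4 + (38) = 42 m/s.

42 m/s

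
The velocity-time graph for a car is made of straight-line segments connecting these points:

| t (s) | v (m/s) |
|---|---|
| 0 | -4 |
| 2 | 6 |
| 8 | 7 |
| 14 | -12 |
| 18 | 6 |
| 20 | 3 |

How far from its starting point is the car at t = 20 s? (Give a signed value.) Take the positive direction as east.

23 m

Displacement is the signed area under the v-t curve.
0–2 s: ½(-4 + 6)(2) = 2 m
2–8 s: ½(6 + 7)(6) = 39 m
8–14 s: ½(7 + -12)(6) = -15 m
14–18 s: ½(-12 + 6)(4) = -12 m
18–20 s: ½(6 + 3)(2) = 9 m
Net displacement = 23 m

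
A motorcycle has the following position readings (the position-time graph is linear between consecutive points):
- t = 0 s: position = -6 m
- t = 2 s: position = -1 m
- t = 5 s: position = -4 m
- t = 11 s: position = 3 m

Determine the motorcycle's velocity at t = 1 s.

Velocity is the slope of the x-t graph on 0–2 s: (-1 − -6)/(2 − 0) = 2.5 m/s.

2.5 m/s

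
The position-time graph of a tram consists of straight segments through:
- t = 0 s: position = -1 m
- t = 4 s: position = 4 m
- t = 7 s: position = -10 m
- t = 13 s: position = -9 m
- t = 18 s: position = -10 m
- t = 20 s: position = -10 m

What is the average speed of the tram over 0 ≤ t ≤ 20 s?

1.05 m/s

Average speed = (total path length)/(elapsed time); on a piecewise-linear x-t graph the path length is Σ|Δx|.
0–4 s: |Δx| = |4 − -1| = 5 m
4–7 s: |Δx| = |-10 − 4| = 14 m
7–13 s: |Δx| = |-9 − -10| = 1 m
13–18 s: |Δx| = |-10 − -9| = 1 m
18–20 s: |Δx| = |-10 − -10| = 0 m
Total path = 21 m; average speed = 21/20 = 1.05 m/s.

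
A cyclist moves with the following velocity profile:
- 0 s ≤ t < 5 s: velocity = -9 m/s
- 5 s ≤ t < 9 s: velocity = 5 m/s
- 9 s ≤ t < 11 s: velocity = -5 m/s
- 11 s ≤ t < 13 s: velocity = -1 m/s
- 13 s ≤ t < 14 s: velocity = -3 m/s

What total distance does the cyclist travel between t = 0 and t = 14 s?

80 m

Total distance travelled is ∫|v| dt — sum the magnitudes of each area piece.
0–5 s: |-9| × 5 = 45 m
5–9 s: |5| × 4 = 20 m
9–11 s: |-5| × 2 = 10 m
11–13 s: |-1| × 2 = 2 m
13–14 s: |-3| × 1 = 3 m
Total distance = 80 m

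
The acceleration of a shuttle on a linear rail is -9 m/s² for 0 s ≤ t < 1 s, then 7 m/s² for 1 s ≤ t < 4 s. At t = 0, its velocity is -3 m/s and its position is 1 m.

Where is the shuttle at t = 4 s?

On each constant-a segment, Δv = aΔt and Δx = v₀Δt + ½aΔt²; chain segment to segment.
0–1 s: v starts -3 m/s; Δx = -3·1 + ½·-9·1² = -7.5 m; v ends -12 m/s.
1–4 s: v starts -12 m/s; Δx = -12·3 + ½·7·3² = -4.5 m; v ends 9 m/s.
x(4) = 1 + Σ Δx = -11 m.

-11 m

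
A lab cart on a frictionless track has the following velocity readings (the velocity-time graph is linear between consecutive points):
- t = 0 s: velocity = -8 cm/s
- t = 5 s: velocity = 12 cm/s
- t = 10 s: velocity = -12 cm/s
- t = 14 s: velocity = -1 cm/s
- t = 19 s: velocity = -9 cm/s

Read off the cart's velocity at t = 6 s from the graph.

7.2 cm/s

On 5–10 s the graph is linear from 12 to -12 cm/s: v(6) = 12 + (-12 − 12)·(6 − 5)/(10 − 5) = 7.2 cm/s.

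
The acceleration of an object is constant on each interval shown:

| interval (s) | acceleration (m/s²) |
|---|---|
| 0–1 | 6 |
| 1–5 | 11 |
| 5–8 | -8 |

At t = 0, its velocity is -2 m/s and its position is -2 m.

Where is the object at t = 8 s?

On each constant-a segment, Δv = aΔt and Δx = v₀Δt + ½aΔt²; chain segment to segment.
0–1 s: v starts -2 m/s; Δx = -2·1 + ½·6·1² = 1 m; v ends 4 m/s.
1–5 s: v starts 4 m/s; Δx = 4·4 + ½·11·4² = 104 m; v ends 48 m/s.
5–8 s: v starts 48 m/s; Δx = 48·3 + ½·-8·3² = 108 m; v ends 24 m/s.
x(8) = -2 + Σ Δx = 211 m.

211 m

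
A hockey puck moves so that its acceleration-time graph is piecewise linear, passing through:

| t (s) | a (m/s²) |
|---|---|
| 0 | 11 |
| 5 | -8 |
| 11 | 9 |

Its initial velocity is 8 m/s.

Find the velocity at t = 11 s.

18.5 m/s

Δv equals the area under the a-t graph; then v = v₀ + Δv.
0–5 s: ½(11 + -8)(5) = 7.5 m/s
5–11 s: ½(-8 + 9)(6) = 3 m/s
Δv = 10.5 m/s, so v(11) = 8 + (10.5) = 18.5 m/s.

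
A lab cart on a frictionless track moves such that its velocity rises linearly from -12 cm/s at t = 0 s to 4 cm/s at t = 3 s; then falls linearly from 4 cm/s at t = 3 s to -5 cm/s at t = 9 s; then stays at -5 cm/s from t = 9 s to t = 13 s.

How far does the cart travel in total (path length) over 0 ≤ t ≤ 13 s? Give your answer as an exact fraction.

Total distance travelled is ∫|v| dt — sum the magnitudes of each area piece.
0–3 s: v = 0 at t = 2.25 s; triangle areas 13.5 + 1.5 = 15 cm
3–9 s: v = 0 at t = 17/3 s; triangle areas 16/3 + 25/3 = 41/3 cm
9–13 s: |-5| × 4 = 20 cm
Total distance = 146/3 cm

146/3 cm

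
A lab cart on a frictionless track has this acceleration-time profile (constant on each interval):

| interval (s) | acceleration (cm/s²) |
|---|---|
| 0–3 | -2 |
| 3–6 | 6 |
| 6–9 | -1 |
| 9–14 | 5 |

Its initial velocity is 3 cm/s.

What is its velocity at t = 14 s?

37 cm/s

Δv equals the area under the a-t graph; then v = v₀ + Δv.
0–3 s: -2 × 3 = -6 cm/s
3–6 s: 6 × 3 = 18 cm/s
6–9 s: -1 × 3 = -3 cm/s
9–14 s: 5 × 5 = 25 cm/s
Δv = 34 cm/s, so v(14) = 3 + (34) = 37 cm/s.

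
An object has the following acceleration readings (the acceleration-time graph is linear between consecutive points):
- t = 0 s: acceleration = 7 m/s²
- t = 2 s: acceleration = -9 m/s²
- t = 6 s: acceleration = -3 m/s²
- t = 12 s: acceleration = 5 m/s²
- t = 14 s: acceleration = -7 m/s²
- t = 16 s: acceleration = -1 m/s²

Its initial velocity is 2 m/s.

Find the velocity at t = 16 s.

Δv equals the area under the a-t graph; then v = v₀ + Δv.
0–2 s: ½(7 + -9)(2) = -2 m/s
2–6 s: ½(-9 + -3)(4) = -24 m/s
6–12 s: ½(-3 + 5)(6) = 6 m/s
12–14 s: ½(5 + -7)(2) = -2 m/s
14–16 s: ½(-7 + -1)(2) = -8 m/s
Δv = -30 m/s, so v(16) = 2 + (-30) = -28 m/s.

-28 m/s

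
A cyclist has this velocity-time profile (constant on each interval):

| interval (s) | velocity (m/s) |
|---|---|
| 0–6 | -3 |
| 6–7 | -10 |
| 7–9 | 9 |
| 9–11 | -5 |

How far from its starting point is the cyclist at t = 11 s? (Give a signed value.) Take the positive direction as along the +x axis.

Displacement is the signed area under the v-t curve.
0–6 s: -3 × 6 = -18 m
6–7 s: -10 × 1 = -10 m
7–9 s: 9 × 2 = 18 m
9–11 s: -5 × 2 = -10 m
Net displacement = -20 m

-20 m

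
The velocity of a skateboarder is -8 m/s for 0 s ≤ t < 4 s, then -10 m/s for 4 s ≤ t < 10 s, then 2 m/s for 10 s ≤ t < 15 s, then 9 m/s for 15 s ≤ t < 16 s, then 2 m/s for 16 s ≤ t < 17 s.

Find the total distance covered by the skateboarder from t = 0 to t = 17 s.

Distance (not displacement) is the total path length: add the absolute areas under v-t.
0–4 s: |-8| × 4 = 32 m
4–10 s: |-10| × 6 = 60 m
10–15 s: |2| × 5 = 10 m
15–16 s: |9| × 1 = 9 m
16–17 s: |2| × 1 = 2 m
Total distance = 113 m

113 m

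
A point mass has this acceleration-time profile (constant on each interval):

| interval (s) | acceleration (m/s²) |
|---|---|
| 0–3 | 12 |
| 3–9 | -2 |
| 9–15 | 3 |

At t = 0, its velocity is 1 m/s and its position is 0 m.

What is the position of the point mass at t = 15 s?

On each constant-a segment, Δv = aΔt and Δx = v₀Δt + ½aΔt²; chain segment to segment.
0–3 s: v starts 1 m/s; Δx = 1·3 + ½·12·3² = 57 m; v ends 37 m/s.
3–9 s: v starts 37 m/s; Δx = 37·6 + ½·-2·6² = 186 m; v ends 25 m/s.
9–15 s: v starts 25 m/s; Δx = 25·6 + ½·3·6² = 204 m; v ends 43 m/s.
x(15) = 0 + Σ Δx = 447 m.

447 m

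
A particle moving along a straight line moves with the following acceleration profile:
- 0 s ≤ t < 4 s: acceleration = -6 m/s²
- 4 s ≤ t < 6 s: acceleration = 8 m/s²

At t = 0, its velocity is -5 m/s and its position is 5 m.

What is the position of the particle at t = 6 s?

On each constant-a segment, Δv = aΔt and Δx = v₀Δt + ½aΔt²; chain segment to segment.
0–4 s: v starts -5 m/s; Δx = -5·4 + ½·-6·4² = -68 m; v ends -29 m/s.
4–6 s: v starts -29 m/s; Δx = -29·2 + ½·8·2² = -42 m; v ends -13 m/s.
x(6) = 5 + Σ Δx = -105 m.

-105 m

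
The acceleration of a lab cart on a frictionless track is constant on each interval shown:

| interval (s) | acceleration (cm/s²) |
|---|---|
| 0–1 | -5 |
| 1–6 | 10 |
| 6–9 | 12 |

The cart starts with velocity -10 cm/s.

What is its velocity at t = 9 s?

Δv equals the area under the a-t graph; then v = v₀ + Δv.
0–1 s: -5 × 1 = -5 cm/s
1–6 s: 10 × 5 = 50 cm/s
6–9 s: 12 × 3 = 36 cm/s
Δv = 81 cm/s, so v(9) = -10 + (81) = 71 cm/s.

71 cm/s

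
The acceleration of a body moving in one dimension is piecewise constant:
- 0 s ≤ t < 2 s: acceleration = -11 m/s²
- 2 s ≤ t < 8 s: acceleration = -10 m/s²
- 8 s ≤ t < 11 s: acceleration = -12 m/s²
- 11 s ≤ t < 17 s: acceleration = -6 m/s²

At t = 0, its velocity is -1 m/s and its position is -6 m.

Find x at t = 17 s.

On each constant-a segment, Δv = aΔt and Δx = v₀Δt + ½aΔt²; chain segment to segment.
0–2 s: v starts -1 m/s; Δx = -1·2 + ½·-11·2² = -24 m; v ends -23 m/s.
2–8 s: v starts -23 m/s; Δx = -23·6 + ½·-10·6² = -318 m; v ends -83 m/s.
8–11 s: v starts -83 m/s; Δx = -83·3 + ½·-12·3² = -303 m; v ends -119 m/s.
11–17 s: v starts -119 m/s; Δx = -119·6 + ½·-6·6² = -822 m; v ends -155 m/s.
x(17) = -6 + Σ Δx = -1473 m.

-1473 m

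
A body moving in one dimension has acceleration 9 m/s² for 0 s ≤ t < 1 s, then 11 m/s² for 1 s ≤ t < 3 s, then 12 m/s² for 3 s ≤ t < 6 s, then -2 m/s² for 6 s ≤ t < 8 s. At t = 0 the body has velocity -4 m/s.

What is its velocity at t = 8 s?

59 m/s

Δv equals the area under the a-t graph; then v = v₀ + Δv.
0–1 s: 9 × 1 = 9 m/s
1–3 s: 11 × 2 = 22 m/s
3–6 s: 12 × 3 = 36 m/s
6–8 s: -2 × 2 = -4 m/s
Δv = 63 m/s, so v(8) = -4 + (63) = 59 m/s.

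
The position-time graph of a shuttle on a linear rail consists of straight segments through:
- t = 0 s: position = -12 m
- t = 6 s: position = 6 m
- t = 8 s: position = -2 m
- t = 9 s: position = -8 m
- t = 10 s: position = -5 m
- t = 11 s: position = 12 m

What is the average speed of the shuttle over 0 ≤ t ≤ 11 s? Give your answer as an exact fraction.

52/11 m/s

Average speed = (total path length)/(elapsed time); on a piecewise-linear x-t graph the path length is Σ|Δx|.
0–6 s: |Δx| = |6 − -12| = 18 m
6–8 s: |Δx| = |-2 − 6| = 8 m
8–9 s: |Δx| = |-8 − -2| = 6 m
9–10 s: |Δx| = |-5 − -8| = 3 m
10–11 s: |Δx| = |12 − -5| = 17 m
Total path = 52 m; average speed = 52/11 = 52/11 m/s.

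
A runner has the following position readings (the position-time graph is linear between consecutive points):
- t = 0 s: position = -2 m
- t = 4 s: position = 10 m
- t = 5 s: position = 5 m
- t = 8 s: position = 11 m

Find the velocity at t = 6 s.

2 m/s

Velocity is the slope of the x-t graph on 5–8 s: (11 − 5)/(8 − 5) = 2 m/s.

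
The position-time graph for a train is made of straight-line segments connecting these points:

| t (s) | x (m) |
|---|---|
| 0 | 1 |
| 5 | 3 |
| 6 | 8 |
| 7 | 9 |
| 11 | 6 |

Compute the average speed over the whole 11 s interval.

Average speed = (total path length)/(elapsed time); on a piecewise-linear x-t graph the path length is Σ|Δx|.
0–5 s: |Δx| = |3 − 1| = 2 m
5–6 s: |Δx| = |8 − 3| = 5 m
6–7 s: |Δx| = |9 − 8| = 1 m
7–11 s: |Δx| = |6 − 9| = 3 m
Total path = 11 m; average speed = 11/11 = 1 m/s.

1 m/s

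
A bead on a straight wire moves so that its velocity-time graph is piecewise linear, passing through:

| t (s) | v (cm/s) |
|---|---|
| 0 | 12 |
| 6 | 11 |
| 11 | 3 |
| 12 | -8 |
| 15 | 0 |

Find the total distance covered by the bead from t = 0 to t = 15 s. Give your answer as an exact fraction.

2625/22 cm

Total distance travelled is ∫|v| dt — sum the magnitudes of each area piece.
0–6 s: |½(12 + 11)(6)| = 69 cm
6–11 s: |½(11 + 3)(5)| = 35 cm
11–12 s: v = 0 at t = 124/11 s; triangle areas 9/22 + 32/11 = 73/22 cm
12–15 s: |½(-8 + 0)(3)| = 12 cm
Total distance = 2625/22 cm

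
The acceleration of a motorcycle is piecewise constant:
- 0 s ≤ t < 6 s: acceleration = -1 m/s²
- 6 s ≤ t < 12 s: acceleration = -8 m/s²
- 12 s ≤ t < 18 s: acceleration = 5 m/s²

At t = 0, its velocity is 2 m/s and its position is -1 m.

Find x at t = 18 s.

On each constant-a segment, Δv = aΔt and Δx = v₀Δt + ½aΔt²; chain segment to segment.
0–6 s: v starts 2 m/s; Δx = 2·6 + ½·-1·6² = -6 m; v ends -4 m/s.
6–12 s: v starts -4 m/s; Δx = -4·6 + ½·-8·6² = -168 m; v ends -52 m/s.
12–18 s: v starts -52 m/s; Δx = -52·6 + ½·5·6² = -222 m; v ends -22 m/s.
x(18) = -1 + Σ Δx = -397 m.

-397 m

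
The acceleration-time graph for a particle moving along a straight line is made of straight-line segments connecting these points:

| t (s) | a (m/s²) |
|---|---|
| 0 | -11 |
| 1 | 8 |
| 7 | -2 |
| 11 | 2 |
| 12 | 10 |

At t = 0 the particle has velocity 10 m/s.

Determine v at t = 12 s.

Δv equals the area under the a-t graph; then v = v₀ + Δv.
0–1 s: ½(-11 + 8)(1) = -1.5 m/s
1–7 s: ½(8 + -2)(6) = 18 m/s
7–11 s: ½(-2 + 2)(4) = 0 m/s
11–12 s: ½(2 + 10)(1) = 6 m/s
Δv = 22.5 m/s, so v(12) = 10 + (22.5) = 32.5 m/s.

32.5 m/s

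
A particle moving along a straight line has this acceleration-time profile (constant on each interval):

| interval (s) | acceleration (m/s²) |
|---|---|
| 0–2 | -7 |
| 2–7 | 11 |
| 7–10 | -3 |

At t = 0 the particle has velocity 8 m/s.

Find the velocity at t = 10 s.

Δv equals the area under the a-t graph; then v = v₀ + Δv.
0–2 s: -7 × 2 = -14 m/s
2–7 s: 11 × 5 = 55 m/s
7–10 s: -3 × 3 = -9 m/s
Δv = 32 m/s, so v(10) = 8 + (32) = 40 m/s.

40 m/s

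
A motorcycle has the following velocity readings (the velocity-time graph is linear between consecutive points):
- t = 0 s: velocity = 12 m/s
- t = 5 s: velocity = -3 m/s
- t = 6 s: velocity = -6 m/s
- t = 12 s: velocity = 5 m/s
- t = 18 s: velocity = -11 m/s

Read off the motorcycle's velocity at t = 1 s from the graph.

9 m/s

On 0–5 s the graph is linear from 12 to -3 m/s: v(1) = 12 + (-3 − 12)·(1 − 0)/(5 − 0) = 9 m/s.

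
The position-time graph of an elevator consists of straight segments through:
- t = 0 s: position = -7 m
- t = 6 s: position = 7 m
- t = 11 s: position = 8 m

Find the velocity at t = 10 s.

Velocity is the slope of the x-t graph on 6–11 s: (8 − 7)/(11 − 6) = 0.2 m/s.

0.2 m/s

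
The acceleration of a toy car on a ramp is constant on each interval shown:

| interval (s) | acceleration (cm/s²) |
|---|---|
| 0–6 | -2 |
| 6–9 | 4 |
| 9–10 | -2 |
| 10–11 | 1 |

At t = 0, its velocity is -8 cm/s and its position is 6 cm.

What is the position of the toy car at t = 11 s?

-138.5 cm

On each constant-a segment, Δv = aΔt and Δx = v₀Δt + ½aΔt²; chain segment to segment.
0–6 s: v starts -8 cm/s; Δx = -8·6 + ½·-2·6² = -84 cm; v ends -20 cm/s.
6–9 s: v starts -20 cm/s; Δx = -20·3 + ½·4·3² = -42 cm; v ends -8 cm/s.
9–10 s: v starts -8 cm/s; Δx = -8·1 + ½·-2·1² = -9 cm; v ends -10 cm/s.
10–11 s: v starts -10 cm/s; Δx = -10·1 + ½·1·1² = -9.5 cm; v ends -9 cm/s.
x(11) = 6 + Σ Δx = -138.5 cm.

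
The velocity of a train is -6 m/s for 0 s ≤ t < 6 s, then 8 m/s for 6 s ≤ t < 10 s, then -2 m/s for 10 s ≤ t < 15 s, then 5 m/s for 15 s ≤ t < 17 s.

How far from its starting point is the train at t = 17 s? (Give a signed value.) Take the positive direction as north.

-4 m

Displacement is the signed area under the v-t curve.
0–6 s: -6 × 6 = -36 m
6–10 s: 8 × 4 = 32 m
10–15 s: -2 × 5 = -10 m
15–17 s: 5 × 2 = 10 m
Net displacement = -4 m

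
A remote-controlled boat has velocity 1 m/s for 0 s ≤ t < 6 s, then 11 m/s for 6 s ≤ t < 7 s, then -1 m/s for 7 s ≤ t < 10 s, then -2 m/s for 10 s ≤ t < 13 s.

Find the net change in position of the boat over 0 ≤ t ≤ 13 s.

8 m

Net displacement equals the area under the velocity-time graph (areas below the axis count negative).
0–6 s: 1 × 6 = 6 m
6–7 s: 11 × 1 = 11 m
7–10 s: -1 × 3 = -3 m
10–13 s: -2 × 3 = -6 m
Net displacement = 8 m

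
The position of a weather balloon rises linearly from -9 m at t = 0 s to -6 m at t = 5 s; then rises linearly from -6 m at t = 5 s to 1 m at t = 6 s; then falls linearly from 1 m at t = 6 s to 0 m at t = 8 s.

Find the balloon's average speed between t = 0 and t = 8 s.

Average speed = (total path length)/(elapsed time); on a piecewise-linear x-t graph the path length is Σ|Δx|.
0–5 s: |Δx| = |-6 − -9| = 3 m
5–6 s: |Δx| = |1 − -6| = 7 m
6–8 s: |Δx| = |0 − 1| = 1 m
Total path = 11 m; average speed = 11/8 = 1.375 m/s.

1.375 m/s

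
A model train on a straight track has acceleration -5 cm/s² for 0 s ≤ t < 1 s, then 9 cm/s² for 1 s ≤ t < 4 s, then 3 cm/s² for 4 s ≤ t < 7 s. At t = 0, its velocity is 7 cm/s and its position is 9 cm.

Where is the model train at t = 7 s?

160.5 cm

On each constant-a segment, Δv = aΔt and Δx = v₀Δt + ½aΔt²; chain segment to segment.
0–1 s: v starts 7 cm/s; Δx = 7·1 + ½·-5·1² = 4.5 cm; v ends 2 cm/s.
1–4 s: v starts 2 cm/s; Δx = 2·3 + ½·9·3² = 46.5 cm; v ends 29 cm/s.
4–7 s: v starts 29 cm/s; Δx = 29·3 + ½·3·3² = 100.5 cm; v ends 38 cm/s.
x(7) = 9 + Σ Δx = 160.5 cm.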